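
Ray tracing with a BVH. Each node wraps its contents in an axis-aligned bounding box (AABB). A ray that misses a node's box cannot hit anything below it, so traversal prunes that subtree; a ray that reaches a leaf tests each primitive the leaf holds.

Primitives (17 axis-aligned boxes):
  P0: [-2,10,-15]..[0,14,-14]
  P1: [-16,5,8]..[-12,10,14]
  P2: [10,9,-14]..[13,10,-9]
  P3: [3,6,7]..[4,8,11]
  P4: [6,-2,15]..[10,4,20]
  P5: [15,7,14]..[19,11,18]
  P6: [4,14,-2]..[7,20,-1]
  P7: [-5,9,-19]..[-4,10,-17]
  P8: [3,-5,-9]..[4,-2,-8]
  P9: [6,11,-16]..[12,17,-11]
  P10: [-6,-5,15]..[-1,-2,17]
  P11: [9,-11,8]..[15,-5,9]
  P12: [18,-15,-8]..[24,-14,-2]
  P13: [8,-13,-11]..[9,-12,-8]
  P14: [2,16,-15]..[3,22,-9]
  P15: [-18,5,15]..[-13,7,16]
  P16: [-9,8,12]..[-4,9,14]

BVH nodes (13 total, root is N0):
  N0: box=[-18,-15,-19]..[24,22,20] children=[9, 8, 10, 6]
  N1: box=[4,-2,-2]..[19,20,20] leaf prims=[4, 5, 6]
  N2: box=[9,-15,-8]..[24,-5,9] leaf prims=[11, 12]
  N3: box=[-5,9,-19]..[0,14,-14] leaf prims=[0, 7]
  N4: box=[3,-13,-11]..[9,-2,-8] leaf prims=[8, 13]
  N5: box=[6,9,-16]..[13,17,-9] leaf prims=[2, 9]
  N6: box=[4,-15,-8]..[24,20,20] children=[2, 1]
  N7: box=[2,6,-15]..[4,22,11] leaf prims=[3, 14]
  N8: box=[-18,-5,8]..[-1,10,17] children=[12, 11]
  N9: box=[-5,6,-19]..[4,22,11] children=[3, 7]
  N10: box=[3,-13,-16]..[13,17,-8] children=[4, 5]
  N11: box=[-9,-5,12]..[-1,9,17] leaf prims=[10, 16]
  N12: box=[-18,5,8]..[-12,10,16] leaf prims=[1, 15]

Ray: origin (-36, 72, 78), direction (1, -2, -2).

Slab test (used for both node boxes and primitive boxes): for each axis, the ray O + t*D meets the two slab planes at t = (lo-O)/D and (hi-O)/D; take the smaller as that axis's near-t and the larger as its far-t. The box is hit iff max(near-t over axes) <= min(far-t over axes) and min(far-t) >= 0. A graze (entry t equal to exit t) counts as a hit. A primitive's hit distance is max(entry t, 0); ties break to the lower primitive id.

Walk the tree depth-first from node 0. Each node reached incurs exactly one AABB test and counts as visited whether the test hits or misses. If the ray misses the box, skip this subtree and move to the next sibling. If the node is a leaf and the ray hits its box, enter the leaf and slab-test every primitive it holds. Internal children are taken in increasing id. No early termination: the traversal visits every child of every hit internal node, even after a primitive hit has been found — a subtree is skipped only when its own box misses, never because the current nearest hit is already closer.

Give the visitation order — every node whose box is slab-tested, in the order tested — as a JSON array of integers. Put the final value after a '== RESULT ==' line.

Traverse from the root:
N0 x:[18,60] y:[25,87/2] z:[29,97/2] -> hit [29,87/2], descend [6, 8, 9, 10]
  N6 x:[40,60] y:[26,87/2] z:[29,43] -> hit [40,43], descend [1, 2]
    N1 x:[40,55] y:[26,37] z:[29,40] -> miss, prune
    N2 x:[45,60] y:[77/2,87/2] z:[69/2,43] -> miss, prune
  N8 x:[18,35] y:[31,77/2] z:[61/2,35] -> hit [31,35], descend [11, 12]
    N11 x:[27,35] y:[63/2,77/2] z:[61/2,33] -> hit [63/2,33] leaf, test {P10(miss), P16@t=32}
    N12 x:[18,24] y:[31,67/2] z:[31,35] -> miss, prune
  N9 x:[31,40] y:[25,33] z:[67/2,97/2] -> miss, prune
  N10 x:[39,49] y:[55/2,85/2] z:[43,47] -> miss, prune

Summary -> nodes [0, 6, 1, 2, 8, 11, 12, 9, 10]; box-tests=9; leaf-entries=1; first=P16

== RESULT ==
[0, 6, 1, 2, 8, 11, 12, 9, 10]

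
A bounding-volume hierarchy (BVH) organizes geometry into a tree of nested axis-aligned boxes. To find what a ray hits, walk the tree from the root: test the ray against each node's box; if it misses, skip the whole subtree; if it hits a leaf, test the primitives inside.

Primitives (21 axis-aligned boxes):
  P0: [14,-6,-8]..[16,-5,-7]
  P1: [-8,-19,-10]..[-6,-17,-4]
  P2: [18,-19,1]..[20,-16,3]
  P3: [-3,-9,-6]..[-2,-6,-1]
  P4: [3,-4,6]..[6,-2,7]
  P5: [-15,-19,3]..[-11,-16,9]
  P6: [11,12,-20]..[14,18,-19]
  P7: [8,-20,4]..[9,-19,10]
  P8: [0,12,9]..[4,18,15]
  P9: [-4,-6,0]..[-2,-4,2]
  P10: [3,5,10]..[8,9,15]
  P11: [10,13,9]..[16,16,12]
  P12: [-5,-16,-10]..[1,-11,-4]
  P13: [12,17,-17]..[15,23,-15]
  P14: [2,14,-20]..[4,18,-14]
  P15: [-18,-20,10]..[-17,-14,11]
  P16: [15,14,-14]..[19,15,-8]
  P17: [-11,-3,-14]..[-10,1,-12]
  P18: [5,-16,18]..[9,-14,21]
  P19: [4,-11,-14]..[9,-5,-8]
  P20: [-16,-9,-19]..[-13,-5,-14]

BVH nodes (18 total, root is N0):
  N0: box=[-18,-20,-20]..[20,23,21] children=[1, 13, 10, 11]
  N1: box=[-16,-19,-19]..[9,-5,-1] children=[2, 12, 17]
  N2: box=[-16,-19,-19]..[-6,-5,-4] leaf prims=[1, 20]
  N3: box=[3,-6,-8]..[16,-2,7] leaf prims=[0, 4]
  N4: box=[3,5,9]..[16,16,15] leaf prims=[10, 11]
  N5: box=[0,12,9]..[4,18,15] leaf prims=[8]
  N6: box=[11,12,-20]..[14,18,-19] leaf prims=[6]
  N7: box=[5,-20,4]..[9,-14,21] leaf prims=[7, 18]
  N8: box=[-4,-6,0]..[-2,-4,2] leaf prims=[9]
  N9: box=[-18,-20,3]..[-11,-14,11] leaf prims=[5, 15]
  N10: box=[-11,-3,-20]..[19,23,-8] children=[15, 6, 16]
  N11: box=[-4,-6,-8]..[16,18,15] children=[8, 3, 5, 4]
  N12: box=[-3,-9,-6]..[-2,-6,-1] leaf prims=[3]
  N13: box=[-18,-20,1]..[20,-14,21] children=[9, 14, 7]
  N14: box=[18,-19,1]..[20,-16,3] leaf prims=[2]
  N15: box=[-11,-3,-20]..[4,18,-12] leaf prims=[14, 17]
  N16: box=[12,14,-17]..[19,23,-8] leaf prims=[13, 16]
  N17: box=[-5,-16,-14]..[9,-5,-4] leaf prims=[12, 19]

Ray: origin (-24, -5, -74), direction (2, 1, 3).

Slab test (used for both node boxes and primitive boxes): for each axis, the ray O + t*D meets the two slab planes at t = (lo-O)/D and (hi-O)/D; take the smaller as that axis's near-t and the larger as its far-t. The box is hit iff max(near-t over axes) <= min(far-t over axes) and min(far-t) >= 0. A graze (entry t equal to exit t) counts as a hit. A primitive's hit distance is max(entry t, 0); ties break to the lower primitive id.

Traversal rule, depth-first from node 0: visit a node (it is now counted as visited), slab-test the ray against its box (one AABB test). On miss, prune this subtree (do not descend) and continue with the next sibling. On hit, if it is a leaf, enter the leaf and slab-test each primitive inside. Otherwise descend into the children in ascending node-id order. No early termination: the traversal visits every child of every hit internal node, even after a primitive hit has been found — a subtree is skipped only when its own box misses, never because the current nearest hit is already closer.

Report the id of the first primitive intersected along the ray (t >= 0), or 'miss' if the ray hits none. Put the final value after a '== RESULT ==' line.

Walk:
N0 x:[3,22] y:[-15,28] z:[18,95/3] -> hit [18,22], descend [1, 10, 11, 13]
  N1 x:[4,33/2] y:[-14,0] z:[55/3,73/3] -> miss, prune
  N10 x:[13/2,43/2] y:[2,28] z:[18,22] -> hit [18,43/2], descend [6, 15, 16]
    N6 x:[35/2,19] y:[17,23] z:[18,55/3] -> hit [18,55/3] leaf, test {P6@t=18}
    N15 x:[13/2,14] y:[2,23] z:[18,62/3] -> miss, prune
    N16 x:[18,43/2] y:[19,28] z:[19,22] -> hit [19,43/2] leaf, test {P13(miss), P16@t=20}
  N11 x:[10,20] y:[-1,23] z:[22,89/3] -> miss, prune
  N13 x:[3,22] y:[-15,-9] z:[25,95/3] -> miss, prune

Visited [0, 1, 10, 6, 15, 16, 11, 13]. Tests: 8 box, 2 leaf. Nearest: P6.

== RESULT ==
6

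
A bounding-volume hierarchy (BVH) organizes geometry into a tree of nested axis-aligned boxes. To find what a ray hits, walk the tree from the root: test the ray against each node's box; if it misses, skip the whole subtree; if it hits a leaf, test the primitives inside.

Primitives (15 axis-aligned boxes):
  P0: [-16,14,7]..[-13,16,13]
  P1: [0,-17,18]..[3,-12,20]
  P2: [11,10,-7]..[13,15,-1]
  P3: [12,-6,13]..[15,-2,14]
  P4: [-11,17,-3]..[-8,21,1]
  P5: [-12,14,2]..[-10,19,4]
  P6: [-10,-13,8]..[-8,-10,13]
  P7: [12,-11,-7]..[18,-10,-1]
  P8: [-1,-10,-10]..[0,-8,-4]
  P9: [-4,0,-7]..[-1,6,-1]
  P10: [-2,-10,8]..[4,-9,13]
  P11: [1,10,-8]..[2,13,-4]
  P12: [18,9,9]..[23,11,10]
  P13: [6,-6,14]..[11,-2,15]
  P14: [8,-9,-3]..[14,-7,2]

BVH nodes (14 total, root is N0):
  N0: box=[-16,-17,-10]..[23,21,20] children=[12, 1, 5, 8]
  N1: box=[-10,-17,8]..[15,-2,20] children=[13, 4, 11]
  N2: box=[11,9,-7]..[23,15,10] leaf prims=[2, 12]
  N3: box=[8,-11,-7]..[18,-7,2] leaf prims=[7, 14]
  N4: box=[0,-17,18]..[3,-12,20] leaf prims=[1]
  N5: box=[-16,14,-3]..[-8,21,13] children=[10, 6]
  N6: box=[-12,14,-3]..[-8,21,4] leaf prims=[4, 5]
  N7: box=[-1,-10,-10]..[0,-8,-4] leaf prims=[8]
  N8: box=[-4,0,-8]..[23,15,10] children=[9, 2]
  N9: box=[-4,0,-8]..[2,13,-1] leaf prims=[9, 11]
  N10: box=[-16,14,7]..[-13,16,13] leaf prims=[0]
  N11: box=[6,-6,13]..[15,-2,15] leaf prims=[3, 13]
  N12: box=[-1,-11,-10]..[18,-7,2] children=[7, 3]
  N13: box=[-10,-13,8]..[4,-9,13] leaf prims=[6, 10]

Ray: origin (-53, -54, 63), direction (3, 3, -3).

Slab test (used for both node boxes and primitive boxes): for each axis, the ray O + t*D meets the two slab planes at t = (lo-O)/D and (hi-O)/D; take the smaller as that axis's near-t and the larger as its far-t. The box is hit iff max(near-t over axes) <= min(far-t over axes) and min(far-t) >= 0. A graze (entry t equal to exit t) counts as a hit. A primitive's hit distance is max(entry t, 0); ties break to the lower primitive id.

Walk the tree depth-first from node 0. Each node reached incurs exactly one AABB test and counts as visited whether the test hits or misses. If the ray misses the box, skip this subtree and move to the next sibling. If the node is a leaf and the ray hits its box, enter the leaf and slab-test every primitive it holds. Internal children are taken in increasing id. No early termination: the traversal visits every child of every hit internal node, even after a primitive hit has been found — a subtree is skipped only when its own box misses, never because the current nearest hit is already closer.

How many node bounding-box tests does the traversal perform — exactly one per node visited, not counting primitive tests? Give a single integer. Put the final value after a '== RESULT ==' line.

Walk:
N0 x:[37/3,76/3] y:[37/3,25] z:[43/3,73/3] -> hit [43/3,73/3], descend [1, 5, 8, 12]
  N1 x:[43/3,68/3] y:[37/3,52/3] z:[43/3,55/3] -> hit [43/3,52/3], descend [4, 11, 13]
    N4 x:[53/3,56/3] y:[37/3,14] z:[43/3,15] -> miss, prune
    N11 x:[59/3,68/3] y:[16,52/3] z:[16,50/3] -> miss, prune
    N13 x:[43/3,19] y:[41/3,15] z:[50/3,55/3] -> miss, prune
  N5 x:[37/3,15] y:[68/3,25] z:[50/3,22] -> miss, prune
  N8 x:[49/3,76/3] y:[18,23] z:[53/3,71/3] -> hit [18,23], descend [2, 9]
    N2 x:[64/3,76/3] y:[21,23] z:[53/3,70/3] -> hit [64/3,23] leaf, test {P2@t=64/3, P12(miss)}
    N9 x:[49/3,55/3] y:[18,67/3] z:[64/3,71/3] -> miss, prune
  N12 x:[52/3,71/3] y:[43/3,47/3] z:[61/3,73/3] -> miss, prune

10 AABB tests over nodes [0, 1, 4, 11, 13, 5, 8, 2, 9, 12]; 1 leaf entered; closest P2.

== RESULT ==
10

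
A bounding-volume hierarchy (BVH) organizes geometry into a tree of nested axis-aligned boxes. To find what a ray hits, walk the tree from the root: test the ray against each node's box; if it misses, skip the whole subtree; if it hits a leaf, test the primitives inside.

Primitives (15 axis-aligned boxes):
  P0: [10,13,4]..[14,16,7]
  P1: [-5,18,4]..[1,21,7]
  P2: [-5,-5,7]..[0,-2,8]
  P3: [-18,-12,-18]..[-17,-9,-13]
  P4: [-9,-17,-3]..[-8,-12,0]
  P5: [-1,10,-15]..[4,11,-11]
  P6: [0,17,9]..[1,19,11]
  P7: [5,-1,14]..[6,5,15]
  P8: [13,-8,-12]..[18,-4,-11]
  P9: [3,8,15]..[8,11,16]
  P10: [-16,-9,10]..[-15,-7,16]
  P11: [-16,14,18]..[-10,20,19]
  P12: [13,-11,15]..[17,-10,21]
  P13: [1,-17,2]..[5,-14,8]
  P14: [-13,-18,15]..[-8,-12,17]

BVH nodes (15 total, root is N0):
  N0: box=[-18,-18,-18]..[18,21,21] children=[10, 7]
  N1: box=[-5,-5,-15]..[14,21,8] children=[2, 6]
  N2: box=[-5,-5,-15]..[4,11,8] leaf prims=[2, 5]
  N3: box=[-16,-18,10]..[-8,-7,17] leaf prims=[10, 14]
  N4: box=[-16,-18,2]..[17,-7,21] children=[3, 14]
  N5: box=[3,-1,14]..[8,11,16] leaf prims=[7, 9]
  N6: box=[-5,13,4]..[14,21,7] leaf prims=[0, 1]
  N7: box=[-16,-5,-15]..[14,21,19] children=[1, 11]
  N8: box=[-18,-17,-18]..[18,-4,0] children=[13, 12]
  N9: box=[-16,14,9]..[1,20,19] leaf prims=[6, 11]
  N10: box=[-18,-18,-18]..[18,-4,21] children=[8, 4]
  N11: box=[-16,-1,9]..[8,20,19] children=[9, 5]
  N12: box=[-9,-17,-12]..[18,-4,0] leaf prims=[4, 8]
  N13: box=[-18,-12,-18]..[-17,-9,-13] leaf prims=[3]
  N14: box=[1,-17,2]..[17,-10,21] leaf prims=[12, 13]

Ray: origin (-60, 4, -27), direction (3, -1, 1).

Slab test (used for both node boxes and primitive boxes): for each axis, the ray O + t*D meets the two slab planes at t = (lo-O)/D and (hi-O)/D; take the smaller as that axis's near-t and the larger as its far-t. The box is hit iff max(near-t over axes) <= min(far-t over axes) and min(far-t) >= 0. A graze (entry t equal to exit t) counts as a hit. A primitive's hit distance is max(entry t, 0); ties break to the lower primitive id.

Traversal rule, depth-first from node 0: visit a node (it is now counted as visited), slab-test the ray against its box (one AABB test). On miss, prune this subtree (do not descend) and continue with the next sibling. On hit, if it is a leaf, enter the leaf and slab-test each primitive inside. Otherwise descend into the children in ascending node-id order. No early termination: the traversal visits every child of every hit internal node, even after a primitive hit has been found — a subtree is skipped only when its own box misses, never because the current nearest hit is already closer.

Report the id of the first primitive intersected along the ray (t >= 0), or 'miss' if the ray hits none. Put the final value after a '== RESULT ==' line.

Walk:
N0 x:[14,26] y:[-17,22] z:[9,48] -> hit [14,22], descend [7, 10]
  N7 x:[44/3,74/3] y:[-17,9] z:[12,46] -> miss, prune
  N10 x:[14,26] y:[8,22] z:[9,48] -> hit [14,22], descend [4, 8]
    N4 x:[44/3,77/3] y:[11,22] z:[29,48] -> miss, prune
    N8 x:[14,26] y:[8,21] z:[9,27] -> hit [14,21], descend [12, 13]
      N12 x:[17,26] y:[8,21] z:[15,27] -> hit [17,21] leaf, test {P4(miss), P8(miss)}
      N13 x:[14,43/3] y:[13,16] z:[9,14] -> hit [14,14] leaf, test {P3@t=14}

Visited [0, 7, 10, 4, 8, 12, 13]. Tests: 7 box, 2 leaf. Nearest: P3.

== RESULT ==
3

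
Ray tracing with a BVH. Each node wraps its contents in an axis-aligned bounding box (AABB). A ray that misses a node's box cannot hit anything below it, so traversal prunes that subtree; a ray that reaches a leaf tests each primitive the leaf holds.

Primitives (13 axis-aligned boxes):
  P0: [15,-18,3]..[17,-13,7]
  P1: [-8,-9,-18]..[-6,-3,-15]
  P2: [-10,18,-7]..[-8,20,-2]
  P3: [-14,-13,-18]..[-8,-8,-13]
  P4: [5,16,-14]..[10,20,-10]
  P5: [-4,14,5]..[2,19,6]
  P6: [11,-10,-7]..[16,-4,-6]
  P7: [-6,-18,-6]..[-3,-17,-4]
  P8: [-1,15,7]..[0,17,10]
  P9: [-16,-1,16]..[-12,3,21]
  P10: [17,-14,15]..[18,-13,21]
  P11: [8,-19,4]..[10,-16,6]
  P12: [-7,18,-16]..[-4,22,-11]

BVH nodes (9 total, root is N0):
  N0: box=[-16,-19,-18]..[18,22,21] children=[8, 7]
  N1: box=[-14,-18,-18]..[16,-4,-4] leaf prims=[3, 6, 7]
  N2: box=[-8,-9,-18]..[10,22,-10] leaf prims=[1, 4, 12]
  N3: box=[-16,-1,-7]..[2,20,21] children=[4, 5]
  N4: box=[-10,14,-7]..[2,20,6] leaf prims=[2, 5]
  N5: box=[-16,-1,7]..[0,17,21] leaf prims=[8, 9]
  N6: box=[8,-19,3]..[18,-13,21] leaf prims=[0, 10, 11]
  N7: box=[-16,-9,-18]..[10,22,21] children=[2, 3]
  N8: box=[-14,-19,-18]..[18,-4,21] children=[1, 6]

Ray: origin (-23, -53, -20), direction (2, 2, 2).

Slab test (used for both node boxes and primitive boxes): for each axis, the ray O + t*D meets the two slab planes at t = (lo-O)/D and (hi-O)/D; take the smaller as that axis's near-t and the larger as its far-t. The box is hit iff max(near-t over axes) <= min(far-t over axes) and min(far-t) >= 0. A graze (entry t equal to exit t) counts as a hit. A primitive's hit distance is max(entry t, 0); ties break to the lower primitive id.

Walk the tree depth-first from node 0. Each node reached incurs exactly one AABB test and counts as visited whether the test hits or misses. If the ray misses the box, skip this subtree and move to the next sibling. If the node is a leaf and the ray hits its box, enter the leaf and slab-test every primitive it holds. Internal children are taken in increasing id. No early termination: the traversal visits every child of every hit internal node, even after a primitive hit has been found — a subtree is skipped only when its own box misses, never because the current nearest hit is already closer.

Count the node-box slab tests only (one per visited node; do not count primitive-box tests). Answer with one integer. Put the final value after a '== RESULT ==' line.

Trace the traversal:
N0 x:[7/2,41/2] y:[17,75/2] z:[1,41/2] -> hit [17,41/2], descend [7, 8]
  N7 x:[7/2,33/2] y:[22,75/2] z:[1,41/2] -> miss, prune
  N8 x:[9/2,41/2] y:[17,49/2] z:[1,41/2] -> hit [17,41/2], descend [1, 6]
    N1 x:[9/2,39/2] y:[35/2,49/2] z:[1,8] -> miss, prune
    N6 x:[31/2,41/2] y:[17,20] z:[23/2,41/2] -> hit [17,20] leaf, test {P0(miss), P10@t=20, P11(miss)}

5 AABB tests over nodes [0, 7, 8, 1, 6]; 1 leaf entered; closest P10.

== RESULT ==
5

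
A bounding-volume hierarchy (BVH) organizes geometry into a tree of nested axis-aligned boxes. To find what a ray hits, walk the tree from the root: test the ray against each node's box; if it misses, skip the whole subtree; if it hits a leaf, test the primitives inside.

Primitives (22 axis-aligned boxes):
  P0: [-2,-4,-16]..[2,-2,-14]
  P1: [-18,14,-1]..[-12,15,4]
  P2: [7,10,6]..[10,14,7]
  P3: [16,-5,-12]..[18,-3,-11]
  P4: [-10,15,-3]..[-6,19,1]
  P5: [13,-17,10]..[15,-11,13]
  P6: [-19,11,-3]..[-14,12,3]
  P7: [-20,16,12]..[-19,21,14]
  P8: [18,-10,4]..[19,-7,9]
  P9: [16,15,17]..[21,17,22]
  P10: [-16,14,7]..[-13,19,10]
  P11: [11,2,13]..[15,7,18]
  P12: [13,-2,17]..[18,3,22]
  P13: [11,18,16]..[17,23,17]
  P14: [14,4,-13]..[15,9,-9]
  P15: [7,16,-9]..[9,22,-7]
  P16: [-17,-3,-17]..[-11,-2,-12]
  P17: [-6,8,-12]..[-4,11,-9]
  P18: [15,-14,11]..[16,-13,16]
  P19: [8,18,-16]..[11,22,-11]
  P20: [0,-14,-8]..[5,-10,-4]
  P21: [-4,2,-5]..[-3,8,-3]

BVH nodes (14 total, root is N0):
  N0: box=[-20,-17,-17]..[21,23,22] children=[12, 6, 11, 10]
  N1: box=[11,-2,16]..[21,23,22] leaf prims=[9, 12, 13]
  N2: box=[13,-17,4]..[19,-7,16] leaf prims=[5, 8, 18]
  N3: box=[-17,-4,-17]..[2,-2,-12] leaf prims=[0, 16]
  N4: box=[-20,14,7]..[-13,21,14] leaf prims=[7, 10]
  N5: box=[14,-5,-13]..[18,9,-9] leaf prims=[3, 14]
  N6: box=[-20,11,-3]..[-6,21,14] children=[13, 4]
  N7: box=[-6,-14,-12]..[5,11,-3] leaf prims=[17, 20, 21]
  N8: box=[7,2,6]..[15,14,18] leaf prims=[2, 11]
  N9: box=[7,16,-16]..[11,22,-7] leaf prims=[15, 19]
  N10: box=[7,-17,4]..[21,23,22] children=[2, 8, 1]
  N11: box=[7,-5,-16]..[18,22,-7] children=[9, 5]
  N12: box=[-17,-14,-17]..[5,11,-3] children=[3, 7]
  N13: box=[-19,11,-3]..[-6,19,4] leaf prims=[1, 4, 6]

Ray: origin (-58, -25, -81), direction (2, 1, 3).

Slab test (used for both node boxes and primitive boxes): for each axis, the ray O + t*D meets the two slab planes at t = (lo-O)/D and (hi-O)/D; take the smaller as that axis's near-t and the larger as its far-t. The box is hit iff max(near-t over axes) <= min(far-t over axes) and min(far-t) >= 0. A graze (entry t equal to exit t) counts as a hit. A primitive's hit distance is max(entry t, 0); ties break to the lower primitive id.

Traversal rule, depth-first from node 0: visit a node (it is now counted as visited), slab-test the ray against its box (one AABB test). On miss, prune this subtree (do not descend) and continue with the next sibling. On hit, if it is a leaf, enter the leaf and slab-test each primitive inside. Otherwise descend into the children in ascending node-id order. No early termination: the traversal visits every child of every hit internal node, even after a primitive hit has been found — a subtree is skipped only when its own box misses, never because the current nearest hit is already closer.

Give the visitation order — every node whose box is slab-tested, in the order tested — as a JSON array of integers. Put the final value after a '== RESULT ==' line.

Trace the traversal:
N0 x:[19,79/2] y:[8,48] z:[64/3,103/3] -> hit [64/3,103/3], descend [6, 10, 11, 12]
  N6 x:[19,26] y:[36,46] z:[26,95/3] -> miss, prune
  N10 x:[65/2,79/2] y:[8,48] z:[85/3,103/3] -> hit [65/2,103/3], descend [1, 2, 8]
    N1 x:[69/2,79/2] y:[23,48] z:[97/3,103/3] -> miss, prune
    N2 x:[71/2,77/2] y:[8,18] z:[85/3,97/3] -> miss, prune
    N8 x:[65/2,73/2] y:[27,39] z:[29,33] -> hit [65/2,33] leaf, test {P2(miss), P11(miss)}
  N11 x:[65/2,38] y:[20,47] z:[65/3,74/3] -> miss, prune
  N12 x:[41/2,63/2] y:[11,36] z:[64/3,26] -> hit [64/3,26], descend [3, 7]
    N3 x:[41/2,30] y:[21,23] z:[64/3,23] -> hit [64/3,23] leaf, test {P0(miss), P16@t=22}
    N7 x:[26,63/2] y:[11,36] z:[23,26] -> hit [26,26] leaf, test {P17(miss), P20(miss), P21(miss)}

Visited [0, 6, 10, 1, 2, 8, 11, 12, 3, 7]. Tests: 10 box, 3 leaf. Nearest: P16.

== RESULT ==
[0, 6, 10, 1, 2, 8, 11, 12, 3, 7]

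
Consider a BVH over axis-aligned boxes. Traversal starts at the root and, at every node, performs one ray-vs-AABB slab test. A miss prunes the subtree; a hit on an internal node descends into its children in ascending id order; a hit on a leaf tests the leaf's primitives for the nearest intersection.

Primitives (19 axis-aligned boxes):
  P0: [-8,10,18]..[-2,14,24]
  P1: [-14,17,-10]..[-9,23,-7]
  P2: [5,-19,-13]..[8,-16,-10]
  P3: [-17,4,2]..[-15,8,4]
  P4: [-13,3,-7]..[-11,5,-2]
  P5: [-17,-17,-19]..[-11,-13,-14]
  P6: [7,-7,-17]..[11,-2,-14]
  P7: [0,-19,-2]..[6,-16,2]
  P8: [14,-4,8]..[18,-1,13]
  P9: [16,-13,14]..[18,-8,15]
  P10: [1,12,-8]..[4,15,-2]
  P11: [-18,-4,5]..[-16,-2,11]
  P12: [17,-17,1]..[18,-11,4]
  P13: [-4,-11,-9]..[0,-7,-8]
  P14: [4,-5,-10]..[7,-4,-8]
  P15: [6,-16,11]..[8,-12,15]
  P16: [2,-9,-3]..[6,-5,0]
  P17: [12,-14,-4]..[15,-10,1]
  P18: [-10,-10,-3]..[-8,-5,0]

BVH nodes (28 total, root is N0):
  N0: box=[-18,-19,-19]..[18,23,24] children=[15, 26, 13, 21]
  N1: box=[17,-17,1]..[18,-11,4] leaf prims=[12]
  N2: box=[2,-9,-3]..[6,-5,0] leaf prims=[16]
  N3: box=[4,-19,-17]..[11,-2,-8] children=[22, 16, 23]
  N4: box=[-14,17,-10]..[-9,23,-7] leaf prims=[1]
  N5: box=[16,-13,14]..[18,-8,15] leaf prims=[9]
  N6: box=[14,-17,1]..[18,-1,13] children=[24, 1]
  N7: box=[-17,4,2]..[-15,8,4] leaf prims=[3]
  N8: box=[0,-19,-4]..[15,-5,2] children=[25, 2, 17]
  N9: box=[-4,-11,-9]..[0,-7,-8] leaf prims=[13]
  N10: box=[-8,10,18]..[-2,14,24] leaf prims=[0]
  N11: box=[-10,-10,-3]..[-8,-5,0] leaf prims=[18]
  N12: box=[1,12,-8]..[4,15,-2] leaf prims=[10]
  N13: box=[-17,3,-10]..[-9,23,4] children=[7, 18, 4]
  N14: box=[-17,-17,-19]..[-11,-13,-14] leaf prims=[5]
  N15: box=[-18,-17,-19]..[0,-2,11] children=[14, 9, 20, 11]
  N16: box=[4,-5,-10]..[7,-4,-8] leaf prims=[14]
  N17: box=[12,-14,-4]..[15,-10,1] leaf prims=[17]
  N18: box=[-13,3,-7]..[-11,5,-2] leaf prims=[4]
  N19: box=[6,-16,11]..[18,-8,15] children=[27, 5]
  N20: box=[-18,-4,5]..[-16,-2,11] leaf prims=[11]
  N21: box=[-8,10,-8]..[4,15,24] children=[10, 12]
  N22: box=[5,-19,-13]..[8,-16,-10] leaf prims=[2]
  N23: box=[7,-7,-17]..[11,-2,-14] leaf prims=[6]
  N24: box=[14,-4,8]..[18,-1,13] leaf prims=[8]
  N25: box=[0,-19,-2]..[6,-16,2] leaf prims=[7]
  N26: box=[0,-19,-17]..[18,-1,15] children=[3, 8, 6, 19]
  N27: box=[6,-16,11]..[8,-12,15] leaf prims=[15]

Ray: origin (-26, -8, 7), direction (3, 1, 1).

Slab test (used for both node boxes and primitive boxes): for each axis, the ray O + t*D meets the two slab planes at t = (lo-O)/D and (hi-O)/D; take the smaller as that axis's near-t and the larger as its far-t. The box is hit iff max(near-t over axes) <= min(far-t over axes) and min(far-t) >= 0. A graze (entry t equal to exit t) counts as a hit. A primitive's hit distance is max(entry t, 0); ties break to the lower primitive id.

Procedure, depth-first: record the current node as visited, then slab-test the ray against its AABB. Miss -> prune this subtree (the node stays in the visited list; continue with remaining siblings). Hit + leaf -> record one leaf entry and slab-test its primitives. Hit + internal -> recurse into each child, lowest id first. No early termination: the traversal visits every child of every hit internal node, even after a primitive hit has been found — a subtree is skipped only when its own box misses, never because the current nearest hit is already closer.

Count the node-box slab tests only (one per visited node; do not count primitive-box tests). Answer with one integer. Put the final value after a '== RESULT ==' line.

Trace the traversal:
N0 x:[8/3,44/3] y:[-11,31] z:[-26,17] -> hit [8/3,44/3], descend [13, 15, 21, 26]
  N13 x:[3,17/3] y:[11,31] z:[-17,-3] -> miss, prune
  N15 x:[8/3,26/3] y:[-9,6] z:[-26,4] -> hit [8/3,4], descend [9, 11, 14, 20]
    N9 x:[22/3,26/3] y:[-3,1] z:[-16,-15] -> miss, prune
    N11 x:[16/3,6] y:[-2,3] z:[-10,-7] -> miss, prune
    N14 x:[3,5] y:[-9,-5] z:[-26,-21] -> miss, prune
    N20 x:[8/3,10/3] y:[4,6] z:[-2,4] -> miss, prune
  N21 x:[6,10] y:[18,23] z:[-15,17] -> miss, prune
  N26 x:[26/3,44/3] y:[-11,7] z:[-24,8] -> miss, prune

Visited [0, 13, 15, 9, 11, 14, 20, 21, 26]. Tests: 9 box, 0 leaf. Nearest: miss.

== RESULT ==
9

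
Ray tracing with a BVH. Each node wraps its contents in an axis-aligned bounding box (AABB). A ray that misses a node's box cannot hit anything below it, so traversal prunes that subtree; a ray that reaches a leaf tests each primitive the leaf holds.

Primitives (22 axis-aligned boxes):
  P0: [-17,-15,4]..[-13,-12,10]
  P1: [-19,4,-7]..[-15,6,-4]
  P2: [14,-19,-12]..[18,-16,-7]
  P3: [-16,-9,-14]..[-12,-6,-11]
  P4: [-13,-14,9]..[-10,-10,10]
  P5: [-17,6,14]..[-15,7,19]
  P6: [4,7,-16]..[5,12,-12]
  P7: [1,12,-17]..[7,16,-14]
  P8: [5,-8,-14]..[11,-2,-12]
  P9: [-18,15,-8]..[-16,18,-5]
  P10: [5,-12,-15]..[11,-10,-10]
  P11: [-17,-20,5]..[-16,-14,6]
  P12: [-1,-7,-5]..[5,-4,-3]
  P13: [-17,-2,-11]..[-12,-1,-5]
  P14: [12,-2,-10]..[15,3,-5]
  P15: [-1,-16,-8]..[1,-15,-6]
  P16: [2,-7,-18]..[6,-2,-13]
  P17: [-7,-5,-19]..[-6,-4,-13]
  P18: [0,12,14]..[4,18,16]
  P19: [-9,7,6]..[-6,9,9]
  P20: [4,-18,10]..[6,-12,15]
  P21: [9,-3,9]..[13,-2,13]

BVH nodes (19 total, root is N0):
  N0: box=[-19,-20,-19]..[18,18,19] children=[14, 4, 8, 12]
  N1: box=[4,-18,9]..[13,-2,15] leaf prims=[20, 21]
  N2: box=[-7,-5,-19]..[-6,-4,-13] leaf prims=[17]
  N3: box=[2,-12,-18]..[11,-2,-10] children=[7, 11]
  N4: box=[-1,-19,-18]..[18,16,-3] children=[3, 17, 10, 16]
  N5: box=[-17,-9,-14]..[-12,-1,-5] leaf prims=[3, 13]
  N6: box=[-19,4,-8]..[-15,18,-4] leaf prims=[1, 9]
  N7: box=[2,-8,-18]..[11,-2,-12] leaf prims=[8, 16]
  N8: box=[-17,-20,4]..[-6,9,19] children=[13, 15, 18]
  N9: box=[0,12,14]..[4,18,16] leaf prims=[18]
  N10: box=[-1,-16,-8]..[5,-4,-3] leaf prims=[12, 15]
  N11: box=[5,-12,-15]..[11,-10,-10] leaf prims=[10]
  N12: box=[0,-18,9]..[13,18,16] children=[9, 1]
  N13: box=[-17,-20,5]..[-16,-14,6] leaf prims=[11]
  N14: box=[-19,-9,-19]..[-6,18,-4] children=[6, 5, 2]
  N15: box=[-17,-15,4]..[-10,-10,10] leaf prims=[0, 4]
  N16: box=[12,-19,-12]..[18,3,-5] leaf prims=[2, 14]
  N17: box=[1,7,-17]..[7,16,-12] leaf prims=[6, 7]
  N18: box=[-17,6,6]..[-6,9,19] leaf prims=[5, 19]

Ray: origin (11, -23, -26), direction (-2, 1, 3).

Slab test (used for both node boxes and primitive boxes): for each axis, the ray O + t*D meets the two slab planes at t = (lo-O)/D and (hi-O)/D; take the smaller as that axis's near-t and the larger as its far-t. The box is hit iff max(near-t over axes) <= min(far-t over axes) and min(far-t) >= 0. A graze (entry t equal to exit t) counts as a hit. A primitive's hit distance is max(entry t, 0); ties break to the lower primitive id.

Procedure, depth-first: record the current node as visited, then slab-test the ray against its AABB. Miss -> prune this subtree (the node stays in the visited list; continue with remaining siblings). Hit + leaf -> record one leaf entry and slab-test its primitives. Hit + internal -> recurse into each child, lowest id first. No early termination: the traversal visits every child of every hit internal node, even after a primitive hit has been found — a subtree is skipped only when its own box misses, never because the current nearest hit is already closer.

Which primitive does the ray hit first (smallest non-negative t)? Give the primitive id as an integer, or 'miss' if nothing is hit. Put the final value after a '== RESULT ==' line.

Traverse from the root:
N0 x:[-7/2,15] y:[3,41] z:[7/3,15] -> hit [3,15], descend [4, 8, 12, 14]
  N4 x:[-7/2,6] y:[4,39] z:[8/3,23/3] -> hit [4,6], descend [3, 10, 16, 17]
    N3 x:[0,9/2] y:[11,21] z:[8/3,16/3] -> miss, prune
    N10 x:[3,6] y:[7,19] z:[6,23/3] -> miss, prune
    N16 x:[-7/2,-1/2] y:[4,26] z:[14/3,7] -> miss, prune
    N17 x:[2,5] y:[30,39] z:[3,14/3] -> miss, prune
  N8 x:[17/2,14] y:[3,32] z:[10,15] -> hit [10,14], descend [13, 15, 18]
    N13 x:[27/2,14] y:[3,9] z:[31/3,32/3] -> miss, prune
    N15 x:[21/2,14] y:[8,13] z:[10,12] -> hit [21/2,12] leaf, test {P0(miss), P4@t=35/3}
    N18 x:[17/2,14] y:[29,32] z:[32/3,15] -> miss, prune
  N12 x:[-1,11/2] y:[5,41] z:[35/3,14] -> miss, prune
  N14 x:[17/2,15] y:[14,41] z:[7/3,22/3] -> miss, prune

order=[0, 4, 3, 10, 16, 17, 8, 13, 15, 18, 12, 14]  |boxes|=12  |leaves|=1  hit=P4

== RESULT ==
4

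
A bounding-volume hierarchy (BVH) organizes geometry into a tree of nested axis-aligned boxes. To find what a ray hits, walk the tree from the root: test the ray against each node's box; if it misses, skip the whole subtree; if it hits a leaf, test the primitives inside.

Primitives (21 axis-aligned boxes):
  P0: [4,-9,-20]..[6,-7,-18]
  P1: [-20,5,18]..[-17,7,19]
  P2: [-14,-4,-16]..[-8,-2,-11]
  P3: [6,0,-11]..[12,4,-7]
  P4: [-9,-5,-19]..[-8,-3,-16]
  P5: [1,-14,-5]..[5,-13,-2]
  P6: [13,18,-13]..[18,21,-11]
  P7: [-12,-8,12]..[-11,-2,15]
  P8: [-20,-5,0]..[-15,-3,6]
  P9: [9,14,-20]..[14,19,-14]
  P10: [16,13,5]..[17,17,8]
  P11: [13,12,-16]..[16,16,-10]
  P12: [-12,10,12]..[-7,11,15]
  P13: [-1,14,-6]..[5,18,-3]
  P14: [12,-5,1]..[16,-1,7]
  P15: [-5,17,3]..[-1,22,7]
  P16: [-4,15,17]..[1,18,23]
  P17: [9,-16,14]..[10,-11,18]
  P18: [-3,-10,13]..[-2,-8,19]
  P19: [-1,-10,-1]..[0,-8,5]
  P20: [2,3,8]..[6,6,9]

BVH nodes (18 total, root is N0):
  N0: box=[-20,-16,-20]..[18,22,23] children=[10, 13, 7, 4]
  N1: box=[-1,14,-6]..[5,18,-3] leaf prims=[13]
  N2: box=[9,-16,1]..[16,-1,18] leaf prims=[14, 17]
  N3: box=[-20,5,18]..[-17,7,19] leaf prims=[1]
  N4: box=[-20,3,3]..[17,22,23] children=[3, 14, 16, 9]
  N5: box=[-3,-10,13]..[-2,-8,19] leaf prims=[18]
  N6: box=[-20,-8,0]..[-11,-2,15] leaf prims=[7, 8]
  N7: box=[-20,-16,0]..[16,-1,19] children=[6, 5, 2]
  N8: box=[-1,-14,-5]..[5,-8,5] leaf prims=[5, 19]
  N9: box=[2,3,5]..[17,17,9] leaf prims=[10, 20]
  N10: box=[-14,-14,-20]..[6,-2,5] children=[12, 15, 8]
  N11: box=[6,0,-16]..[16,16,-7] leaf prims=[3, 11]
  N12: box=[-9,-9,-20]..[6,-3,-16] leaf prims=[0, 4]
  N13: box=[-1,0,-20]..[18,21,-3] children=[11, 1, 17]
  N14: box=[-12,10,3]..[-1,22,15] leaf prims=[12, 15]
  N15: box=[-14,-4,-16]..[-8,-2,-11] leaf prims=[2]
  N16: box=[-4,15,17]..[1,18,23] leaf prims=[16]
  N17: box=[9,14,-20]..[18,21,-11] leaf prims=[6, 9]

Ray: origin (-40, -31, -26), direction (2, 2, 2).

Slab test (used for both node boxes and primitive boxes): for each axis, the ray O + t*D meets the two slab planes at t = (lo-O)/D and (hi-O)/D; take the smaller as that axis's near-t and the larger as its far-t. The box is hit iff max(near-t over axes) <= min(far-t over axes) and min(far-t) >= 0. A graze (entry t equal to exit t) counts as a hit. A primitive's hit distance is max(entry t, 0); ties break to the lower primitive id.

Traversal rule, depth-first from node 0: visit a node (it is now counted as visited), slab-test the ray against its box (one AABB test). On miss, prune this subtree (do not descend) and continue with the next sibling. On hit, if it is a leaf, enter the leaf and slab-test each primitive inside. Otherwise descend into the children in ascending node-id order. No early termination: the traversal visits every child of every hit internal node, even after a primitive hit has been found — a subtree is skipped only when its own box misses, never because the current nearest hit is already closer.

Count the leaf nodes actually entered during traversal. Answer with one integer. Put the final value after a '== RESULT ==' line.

Traverse from the root:
N0 x:[10,29] y:[15/2,53/2] z:[3,49/2] -> hit [10,49/2], descend [4, 7, 10, 13]
  N4 x:[10,57/2] y:[17,53/2] z:[29/2,49/2] -> hit [17,49/2], descend [3, 9, 14, 16]
    N3 x:[10,23/2] y:[18,19] z:[22,45/2] -> miss, prune
    N9 x:[21,57/2] y:[17,24] z:[31/2,35/2] -> miss, prune
    N14 x:[14,39/2] y:[41/2,53/2] z:[29/2,41/2] -> miss, prune
    N16 x:[18,41/2] y:[23,49/2] z:[43/2,49/2] -> miss, prune
  N7 x:[10,28] y:[15/2,15] z:[13,45/2] -> hit [13,15], descend [2, 5, 6]
    N2 x:[49/2,28] y:[15/2,15] z:[27/2,22] -> miss, prune
    N5 x:[37/2,19] y:[21/2,23/2] z:[39/2,45/2] -> miss, prune
    N6 x:[10,29/2] y:[23/2,29/2] z:[13,41/2] -> hit [13,29/2] leaf, test {P7(miss), P8(miss)}
  N10 x:[13,23] y:[17/2,29/2] z:[3,31/2] -> hit [13,29/2], descend [8, 12, 15]
    N8 x:[39/2,45/2] y:[17/2,23/2] z:[21/2,31/2] -> miss, prune
    N12 x:[31/2,23] y:[11,14] z:[3,5] -> miss, prune
    N15 x:[13,16] y:[27/2,29/2] z:[5,15/2] -> miss, prune
  N13 x:[39/2,29] y:[31/2,26] z:[3,23/2] -> miss, prune

15 AABB tests over nodes [0, 4, 3, 9, 14, 16, 7, 2, 5, 6, 10, 8, 12, 15, 13]; 1 leaf entered; closest miss.

== RESULT ==
1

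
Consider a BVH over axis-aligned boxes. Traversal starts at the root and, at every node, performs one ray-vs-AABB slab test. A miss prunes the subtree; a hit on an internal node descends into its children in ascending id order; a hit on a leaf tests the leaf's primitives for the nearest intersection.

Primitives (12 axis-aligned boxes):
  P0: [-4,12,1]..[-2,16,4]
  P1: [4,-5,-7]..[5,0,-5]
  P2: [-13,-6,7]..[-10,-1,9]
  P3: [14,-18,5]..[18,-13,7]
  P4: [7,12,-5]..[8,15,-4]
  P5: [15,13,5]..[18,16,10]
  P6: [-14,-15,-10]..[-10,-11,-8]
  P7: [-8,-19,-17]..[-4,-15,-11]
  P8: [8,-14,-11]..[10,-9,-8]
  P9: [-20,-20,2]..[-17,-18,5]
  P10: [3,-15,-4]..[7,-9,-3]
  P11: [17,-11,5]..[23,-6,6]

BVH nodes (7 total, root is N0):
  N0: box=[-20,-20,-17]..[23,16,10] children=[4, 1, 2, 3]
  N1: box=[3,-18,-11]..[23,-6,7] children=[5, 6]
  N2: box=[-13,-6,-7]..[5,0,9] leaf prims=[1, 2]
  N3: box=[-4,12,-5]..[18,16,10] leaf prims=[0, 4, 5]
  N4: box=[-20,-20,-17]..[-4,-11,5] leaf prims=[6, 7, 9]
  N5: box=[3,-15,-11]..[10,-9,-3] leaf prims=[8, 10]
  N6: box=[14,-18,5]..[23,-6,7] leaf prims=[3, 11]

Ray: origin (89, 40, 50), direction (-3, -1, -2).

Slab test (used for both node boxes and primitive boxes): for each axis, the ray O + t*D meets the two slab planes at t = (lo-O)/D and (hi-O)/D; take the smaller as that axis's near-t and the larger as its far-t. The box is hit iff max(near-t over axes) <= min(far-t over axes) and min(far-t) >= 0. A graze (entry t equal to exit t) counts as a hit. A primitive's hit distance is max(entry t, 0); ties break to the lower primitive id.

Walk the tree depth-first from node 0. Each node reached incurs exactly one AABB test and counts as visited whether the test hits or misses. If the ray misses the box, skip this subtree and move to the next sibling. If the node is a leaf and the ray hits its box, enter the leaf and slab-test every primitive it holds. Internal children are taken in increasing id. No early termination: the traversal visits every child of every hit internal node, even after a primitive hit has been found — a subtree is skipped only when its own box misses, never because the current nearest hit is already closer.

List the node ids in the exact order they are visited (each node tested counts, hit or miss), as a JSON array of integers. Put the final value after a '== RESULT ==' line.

Trace the traversal:
N0 x:[22,109/3] y:[24,60] z:[20,67/2] -> hit [24,67/2], descend [1, 2, 3, 4]
  N1 x:[22,86/3] y:[46,58] z:[43/2,61/2] -> miss, prune
  N2 x:[28,34] y:[40,46] z:[41/2,57/2] -> miss, prune
  N3 x:[71/3,31] y:[24,28] z:[20,55/2] -> hit [24,55/2] leaf, test {P0(miss), P4@t=27, P5(miss)}
  N4 x:[31,109/3] y:[51,60] z:[45/2,67/2] -> miss, prune

Summary -> nodes [0, 1, 2, 3, 4]; box-tests=5; leaf-entries=1; first=P4

== RESULT ==
[0, 1, 2, 3, 4]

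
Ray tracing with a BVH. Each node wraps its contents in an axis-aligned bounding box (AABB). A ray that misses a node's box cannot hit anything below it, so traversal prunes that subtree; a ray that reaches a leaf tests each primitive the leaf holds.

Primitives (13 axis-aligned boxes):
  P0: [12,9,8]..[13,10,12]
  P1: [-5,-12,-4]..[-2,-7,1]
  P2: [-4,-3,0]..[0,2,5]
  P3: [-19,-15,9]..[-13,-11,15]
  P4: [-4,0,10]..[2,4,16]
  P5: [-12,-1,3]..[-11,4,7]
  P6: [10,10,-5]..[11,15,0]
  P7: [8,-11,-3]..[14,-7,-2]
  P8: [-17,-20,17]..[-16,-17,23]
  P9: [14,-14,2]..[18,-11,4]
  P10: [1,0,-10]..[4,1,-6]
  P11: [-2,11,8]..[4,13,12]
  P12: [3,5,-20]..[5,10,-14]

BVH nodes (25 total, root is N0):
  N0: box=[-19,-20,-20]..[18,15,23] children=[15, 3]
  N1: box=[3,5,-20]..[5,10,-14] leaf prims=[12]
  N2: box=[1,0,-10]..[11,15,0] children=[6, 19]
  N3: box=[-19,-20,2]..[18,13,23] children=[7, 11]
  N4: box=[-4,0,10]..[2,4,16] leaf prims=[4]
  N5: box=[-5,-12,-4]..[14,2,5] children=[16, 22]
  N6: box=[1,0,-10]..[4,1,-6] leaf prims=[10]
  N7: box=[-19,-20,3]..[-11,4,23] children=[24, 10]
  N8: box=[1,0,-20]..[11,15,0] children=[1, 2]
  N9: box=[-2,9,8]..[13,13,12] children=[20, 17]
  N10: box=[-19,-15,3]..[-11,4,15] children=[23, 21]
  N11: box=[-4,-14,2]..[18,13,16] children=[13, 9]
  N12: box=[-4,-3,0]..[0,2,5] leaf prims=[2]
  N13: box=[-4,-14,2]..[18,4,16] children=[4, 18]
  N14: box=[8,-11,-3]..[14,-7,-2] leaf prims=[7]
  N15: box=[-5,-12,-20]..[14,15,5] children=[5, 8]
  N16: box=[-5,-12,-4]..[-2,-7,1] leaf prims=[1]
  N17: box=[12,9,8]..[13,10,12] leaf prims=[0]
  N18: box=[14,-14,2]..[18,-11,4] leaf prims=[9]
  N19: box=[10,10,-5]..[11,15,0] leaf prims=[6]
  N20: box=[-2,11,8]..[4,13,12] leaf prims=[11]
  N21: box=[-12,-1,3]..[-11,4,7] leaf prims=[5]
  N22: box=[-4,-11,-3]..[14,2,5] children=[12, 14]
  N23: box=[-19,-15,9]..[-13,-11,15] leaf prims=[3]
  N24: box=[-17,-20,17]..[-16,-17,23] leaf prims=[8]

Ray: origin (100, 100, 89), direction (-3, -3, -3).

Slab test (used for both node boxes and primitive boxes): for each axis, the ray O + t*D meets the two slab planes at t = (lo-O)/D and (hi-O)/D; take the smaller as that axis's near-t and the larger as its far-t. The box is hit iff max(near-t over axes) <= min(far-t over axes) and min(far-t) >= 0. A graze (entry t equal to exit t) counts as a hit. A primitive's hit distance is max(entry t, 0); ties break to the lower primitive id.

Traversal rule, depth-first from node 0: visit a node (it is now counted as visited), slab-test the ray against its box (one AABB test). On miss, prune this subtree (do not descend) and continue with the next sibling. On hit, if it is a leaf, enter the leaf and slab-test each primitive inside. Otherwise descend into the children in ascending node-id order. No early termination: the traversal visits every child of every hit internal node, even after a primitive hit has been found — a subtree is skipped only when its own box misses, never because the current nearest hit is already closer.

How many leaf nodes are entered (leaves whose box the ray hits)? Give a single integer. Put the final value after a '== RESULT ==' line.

Walk:
N0 x:[82/3,119/3] y:[85/3,40] z:[22,109/3] -> hit [85/3,109/3], descend [3, 15]
  N3 x:[82/3,119/3] y:[29,40] z:[22,29] -> hit [29,29], descend [7, 11]
    N7 x:[37,119/3] y:[32,40] z:[22,86/3] -> miss, prune
    N11 x:[82/3,104/3] y:[29,38] z:[73/3,29] -> hit [29,29], descend [9, 13]
      N9 x:[29,34] y:[29,91/3] z:[77/3,27] -> miss, prune
      N13 x:[82/3,104/3] y:[32,38] z:[73/3,29] -> miss, prune
  N15 x:[86/3,35] y:[85/3,112/3] z:[28,109/3] -> hit [86/3,35], descend [5, 8]
    N5 x:[86/3,35] y:[98/3,112/3] z:[28,31] -> miss, prune
    N8 x:[89/3,33] y:[85/3,100/3] z:[89/3,109/3] -> hit [89/3,33], descend [1, 2]
      N1 x:[95/3,97/3] y:[30,95/3] z:[103/3,109/3] -> miss, prune
      N2 x:[89/3,33] y:[85/3,100/3] z:[89/3,33] -> hit [89/3,33], descend [6, 19]
        N6 x:[32,33] y:[33,100/3] z:[95/3,33] -> hit [33,33] leaf, test {P10@t=33}
        N19 x:[89/3,30] y:[85/3,30] z:[89/3,94/3] -> hit [89/3,30] leaf, test {P6@t=89/3}

order=[0, 3, 7, 11, 9, 13, 15, 5, 8, 1, 2, 6, 19]  |boxes|=13  |leaves|=2  hit=P6

== RESULT ==
2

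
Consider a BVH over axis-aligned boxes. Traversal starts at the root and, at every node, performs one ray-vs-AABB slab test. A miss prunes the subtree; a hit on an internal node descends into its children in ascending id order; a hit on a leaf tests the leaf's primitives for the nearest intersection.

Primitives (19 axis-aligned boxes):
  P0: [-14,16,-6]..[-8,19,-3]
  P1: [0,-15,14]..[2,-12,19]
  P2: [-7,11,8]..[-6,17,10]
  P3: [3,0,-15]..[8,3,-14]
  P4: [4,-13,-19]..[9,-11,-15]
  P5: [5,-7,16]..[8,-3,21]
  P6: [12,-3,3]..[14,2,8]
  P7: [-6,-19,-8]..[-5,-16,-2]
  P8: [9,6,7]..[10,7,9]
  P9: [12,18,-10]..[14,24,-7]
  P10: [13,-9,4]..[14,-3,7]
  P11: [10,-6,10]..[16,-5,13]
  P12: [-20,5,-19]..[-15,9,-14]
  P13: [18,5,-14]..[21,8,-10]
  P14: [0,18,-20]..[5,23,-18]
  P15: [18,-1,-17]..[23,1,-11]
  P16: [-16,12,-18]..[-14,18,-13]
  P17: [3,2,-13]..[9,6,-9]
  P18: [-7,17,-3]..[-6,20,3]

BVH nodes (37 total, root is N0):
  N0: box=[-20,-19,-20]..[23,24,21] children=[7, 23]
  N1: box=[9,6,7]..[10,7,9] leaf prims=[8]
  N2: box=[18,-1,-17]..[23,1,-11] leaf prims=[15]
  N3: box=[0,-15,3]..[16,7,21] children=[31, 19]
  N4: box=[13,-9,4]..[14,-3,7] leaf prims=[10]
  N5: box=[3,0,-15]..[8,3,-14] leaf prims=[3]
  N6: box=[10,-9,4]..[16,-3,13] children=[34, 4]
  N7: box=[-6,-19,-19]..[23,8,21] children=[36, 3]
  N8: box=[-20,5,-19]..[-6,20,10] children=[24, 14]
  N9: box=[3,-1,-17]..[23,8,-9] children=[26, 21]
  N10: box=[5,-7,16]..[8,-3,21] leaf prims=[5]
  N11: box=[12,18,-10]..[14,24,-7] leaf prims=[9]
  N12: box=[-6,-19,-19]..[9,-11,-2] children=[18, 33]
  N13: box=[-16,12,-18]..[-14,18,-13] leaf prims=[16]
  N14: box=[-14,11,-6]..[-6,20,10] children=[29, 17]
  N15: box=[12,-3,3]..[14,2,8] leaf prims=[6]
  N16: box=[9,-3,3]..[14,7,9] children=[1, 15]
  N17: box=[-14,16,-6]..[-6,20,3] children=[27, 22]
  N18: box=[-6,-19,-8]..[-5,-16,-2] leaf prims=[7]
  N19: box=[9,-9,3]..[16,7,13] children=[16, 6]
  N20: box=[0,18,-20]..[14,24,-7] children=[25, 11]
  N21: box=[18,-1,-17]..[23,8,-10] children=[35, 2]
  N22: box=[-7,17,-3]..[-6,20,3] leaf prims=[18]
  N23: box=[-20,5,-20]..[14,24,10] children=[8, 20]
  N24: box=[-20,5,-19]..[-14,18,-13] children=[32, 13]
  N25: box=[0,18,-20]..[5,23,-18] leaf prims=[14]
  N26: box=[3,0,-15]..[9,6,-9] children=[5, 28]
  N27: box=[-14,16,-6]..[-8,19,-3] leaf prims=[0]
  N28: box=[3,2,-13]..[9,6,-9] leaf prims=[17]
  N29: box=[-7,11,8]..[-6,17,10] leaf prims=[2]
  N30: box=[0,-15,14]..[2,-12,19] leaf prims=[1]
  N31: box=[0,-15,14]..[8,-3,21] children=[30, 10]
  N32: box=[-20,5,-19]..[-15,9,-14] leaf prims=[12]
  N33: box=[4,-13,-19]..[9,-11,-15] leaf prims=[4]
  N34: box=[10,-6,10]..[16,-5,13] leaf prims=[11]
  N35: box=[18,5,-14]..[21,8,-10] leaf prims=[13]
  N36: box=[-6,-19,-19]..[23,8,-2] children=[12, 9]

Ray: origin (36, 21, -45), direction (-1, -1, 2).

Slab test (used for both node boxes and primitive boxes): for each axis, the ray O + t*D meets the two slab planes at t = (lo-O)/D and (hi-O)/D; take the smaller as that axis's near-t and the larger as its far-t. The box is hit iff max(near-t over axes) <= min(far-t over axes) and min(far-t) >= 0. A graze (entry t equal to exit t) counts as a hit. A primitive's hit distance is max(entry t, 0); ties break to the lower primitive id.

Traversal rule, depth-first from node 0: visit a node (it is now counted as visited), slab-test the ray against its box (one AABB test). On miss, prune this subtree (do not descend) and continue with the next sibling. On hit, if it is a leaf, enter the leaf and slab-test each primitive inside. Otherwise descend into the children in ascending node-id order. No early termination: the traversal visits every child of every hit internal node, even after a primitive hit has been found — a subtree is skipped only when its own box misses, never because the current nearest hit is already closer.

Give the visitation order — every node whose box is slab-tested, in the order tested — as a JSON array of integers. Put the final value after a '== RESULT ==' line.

Traverse from the root:
N0 x:[13,56] y:[-3,40] z:[25/2,33] -> hit [13,33], descend [7, 23]
  N7 x:[13,42] y:[13,40] z:[13,33] -> hit [13,33], descend [3, 36]
    N3 x:[20,36] y:[14,36] z:[24,33] -> hit [24,33], descend [19, 31]
      N19 x:[20,27] y:[14,30] z:[24,29] -> hit [24,27], descend [6, 16]
        N6 x:[20,26] y:[24,30] z:[49/2,29] -> hit [49/2,26], descend [4, 34]
          N4 x:[22,23] y:[24,30] z:[49/2,26] -> miss, prune
          N34 x:[20,26] y:[26,27] z:[55/2,29] -> miss, prune
        N16 x:[22,27] y:[14,24] z:[24,27] -> hit [24,24], descend [1, 15]
          N1 x:[26,27] y:[14,15] z:[26,27] -> miss, prune
          N15 x:[22,24] y:[19,24] z:[24,53/2] -> hit [24,24] leaf, test {P6@t=24}
      N31 x:[28,36] y:[24,36] z:[59/2,33] -> hit [59/2,33], descend [10, 30]
        N10 x:[28,31] y:[24,28] z:[61/2,33] -> miss, prune
        N30 x:[34,36] y:[33,36] z:[59/2,32] -> miss, prune
    N36 x:[13,42] y:[13,40] z:[13,43/2] -> hit [13,43/2], descend [9, 12]
      N9 x:[13,33] y:[13,22] z:[14,18] -> hit [14,18], descend [21, 26]
        N21 x:[13,18] y:[13,22] z:[14,35/2] -> hit [14,35/2], descend [2, 35]
          N2 x:[13,18] y:[20,22] z:[14,17] -> miss, prune
          N35 x:[15,18] y:[13,16] z:[31/2,35/2] -> hit [31/2,16] leaf, test {P13@t=31/2}
        N26 x:[27,33] y:[15,21] z:[15,18] -> miss, prune
      N12 x:[27,42] y:[32,40] z:[13,43/2] -> miss, prune
  N23 x:[22,56] y:[-3,16] z:[25/2,55/2] -> miss, prune

21 AABB tests over nodes [0, 7, 3, 19, 6, 4, 34, 16, 1, 15, 31, 10, 30, 36, 9, 21, 2, 35, 26, 12, 23]; 2 leaves entered; closest P13.

== RESULT ==
[0, 7, 3, 19, 6, 4, 34, 16, 1, 15, 31, 10, 30, 36, 9, 21, 2, 35, 26, 12, 23]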